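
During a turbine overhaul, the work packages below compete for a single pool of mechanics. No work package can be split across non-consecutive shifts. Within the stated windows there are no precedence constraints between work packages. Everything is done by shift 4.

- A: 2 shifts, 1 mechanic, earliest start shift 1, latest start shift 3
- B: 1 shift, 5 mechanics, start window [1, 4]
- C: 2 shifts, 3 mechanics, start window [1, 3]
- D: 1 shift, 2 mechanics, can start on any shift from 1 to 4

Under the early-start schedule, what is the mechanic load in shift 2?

4

At early start, shift 2 has: A, C.
Demand: 1 + 3 = 4.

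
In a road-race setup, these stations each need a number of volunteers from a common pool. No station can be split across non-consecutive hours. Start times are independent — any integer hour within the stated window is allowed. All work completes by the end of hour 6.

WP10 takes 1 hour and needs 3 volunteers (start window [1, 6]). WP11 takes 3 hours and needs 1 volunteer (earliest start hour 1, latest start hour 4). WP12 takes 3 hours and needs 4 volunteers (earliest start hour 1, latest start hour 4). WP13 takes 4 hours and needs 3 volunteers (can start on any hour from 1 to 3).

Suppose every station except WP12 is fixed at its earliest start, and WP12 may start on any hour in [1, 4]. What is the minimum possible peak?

7

WP12@1: h1:11  h2:8  h3:8  h4:3  h5:0  h6:0 → peak 11
WP12@2: h1:7  h2:8  h3:8  h4:7  h5:0  h6:0 → peak 8
WP12@3: h1:7  h2:4  h3:8  h4:7  h5:4  h6:0 → peak 8
WP12@4: h1:7  h2:4  h3:4  h4:7  h5:4  h6:4 → peak 7
Best is WP12@4, peak 7.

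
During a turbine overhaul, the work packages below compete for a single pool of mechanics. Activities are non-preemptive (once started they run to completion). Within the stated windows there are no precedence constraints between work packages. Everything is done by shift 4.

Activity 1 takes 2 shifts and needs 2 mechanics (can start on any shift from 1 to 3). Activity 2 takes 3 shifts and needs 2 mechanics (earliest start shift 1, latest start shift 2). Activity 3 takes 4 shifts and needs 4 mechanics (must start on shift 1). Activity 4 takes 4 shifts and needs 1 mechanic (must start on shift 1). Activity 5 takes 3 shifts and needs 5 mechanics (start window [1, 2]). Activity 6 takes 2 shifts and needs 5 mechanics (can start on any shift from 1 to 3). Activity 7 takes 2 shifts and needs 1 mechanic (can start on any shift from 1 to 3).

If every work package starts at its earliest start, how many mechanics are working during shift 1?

20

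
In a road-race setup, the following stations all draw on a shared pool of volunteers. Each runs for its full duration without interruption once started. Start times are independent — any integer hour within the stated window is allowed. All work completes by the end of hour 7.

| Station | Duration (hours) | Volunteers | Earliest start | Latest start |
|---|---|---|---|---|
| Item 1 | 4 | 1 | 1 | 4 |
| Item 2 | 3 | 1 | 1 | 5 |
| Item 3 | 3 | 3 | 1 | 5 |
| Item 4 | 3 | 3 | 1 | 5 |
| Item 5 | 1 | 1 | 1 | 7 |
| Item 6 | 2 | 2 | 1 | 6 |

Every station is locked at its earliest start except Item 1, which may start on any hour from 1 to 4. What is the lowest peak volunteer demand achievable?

Item 1@1: h1:11  h2:10  h3:8  h4:1  h5:0  h6:0  h7:0 → peak 11
Item 1@2: h1:10  h2:10  h3:8  h4:1  h5:1  h6:0  h7:0 → peak 10
Item 1@3: h1:10  h2:9  h3:8  h4:1  h5:1  h6:1  h7:0 → peak 10
Item 1@4: h1:10  h2:9  h3:7  h4:1  h5:1  h6:1  h7:1 → peak 10
Best is Item 1@2, peak 10.

10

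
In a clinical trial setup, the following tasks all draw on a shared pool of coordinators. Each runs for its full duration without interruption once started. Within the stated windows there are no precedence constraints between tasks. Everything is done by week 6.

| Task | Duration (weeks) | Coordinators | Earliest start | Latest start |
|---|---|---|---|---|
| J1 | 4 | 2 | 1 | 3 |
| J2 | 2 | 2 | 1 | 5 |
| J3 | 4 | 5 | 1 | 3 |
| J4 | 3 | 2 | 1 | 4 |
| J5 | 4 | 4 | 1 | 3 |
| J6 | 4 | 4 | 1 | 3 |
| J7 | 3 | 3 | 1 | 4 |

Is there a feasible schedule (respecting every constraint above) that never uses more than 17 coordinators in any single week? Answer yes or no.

no

The minimum achievable peak is 18; 17 < 18, so no feasible schedule stays within the cap.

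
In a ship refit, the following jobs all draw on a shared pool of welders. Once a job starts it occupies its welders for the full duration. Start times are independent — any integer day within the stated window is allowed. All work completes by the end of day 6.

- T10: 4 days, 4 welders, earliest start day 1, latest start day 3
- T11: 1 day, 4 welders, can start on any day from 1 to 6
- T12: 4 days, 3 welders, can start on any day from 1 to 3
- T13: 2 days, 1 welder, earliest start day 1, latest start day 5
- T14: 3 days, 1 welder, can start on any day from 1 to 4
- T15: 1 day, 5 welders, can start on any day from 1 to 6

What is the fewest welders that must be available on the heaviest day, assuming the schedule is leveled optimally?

8

Early-start (T10@1, T11@1, T12@1, T13@1, T14@1, T15@1) gives peak 18: d1:18  d2:9  d3:8  d4:7  d5:0  d6:0.
Shift T12→2, T13→2, T14→4, T15→6.
Schedule T10@1, T11@1, T12@2, T13@2, T14@4, T15@6: d1:8  d2:8  d3:8  d4:8  d5:4  d6:6 — peak 8.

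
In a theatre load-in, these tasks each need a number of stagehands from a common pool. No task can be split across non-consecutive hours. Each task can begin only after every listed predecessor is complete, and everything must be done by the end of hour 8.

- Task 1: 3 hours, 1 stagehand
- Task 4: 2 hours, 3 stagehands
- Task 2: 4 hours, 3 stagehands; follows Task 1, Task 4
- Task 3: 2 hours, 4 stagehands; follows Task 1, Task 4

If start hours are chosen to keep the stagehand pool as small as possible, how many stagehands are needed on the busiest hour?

7

Schedule Task 1@1, Task 4@1, Task 2@4, Task 3@4: h1:4  h2:4  h3:1  h4:7  h5:7  h6:3  h7:3  h8:0 — peak 7.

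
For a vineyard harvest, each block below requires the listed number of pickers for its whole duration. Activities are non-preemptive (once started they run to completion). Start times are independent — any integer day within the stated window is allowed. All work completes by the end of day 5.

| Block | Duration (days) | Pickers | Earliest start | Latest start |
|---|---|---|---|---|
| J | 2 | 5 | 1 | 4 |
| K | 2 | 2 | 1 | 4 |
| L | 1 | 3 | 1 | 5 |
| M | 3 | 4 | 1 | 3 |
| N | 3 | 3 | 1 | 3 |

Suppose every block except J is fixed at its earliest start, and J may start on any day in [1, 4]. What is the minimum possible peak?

J@1: d1:17  d2:14  d3:7  d4:0  d5:0 → peak 17
J@2: d1:12  d2:14  d3:12  d4:0  d5:0 → peak 14
J@3: d1:12  d2:9  d3:12  d4:5  d5:0 → peak 12
J@4: d1:12  d2:9  d3:7  d4:5  d5:5 → peak 12
Best is J@3, peak 12.

12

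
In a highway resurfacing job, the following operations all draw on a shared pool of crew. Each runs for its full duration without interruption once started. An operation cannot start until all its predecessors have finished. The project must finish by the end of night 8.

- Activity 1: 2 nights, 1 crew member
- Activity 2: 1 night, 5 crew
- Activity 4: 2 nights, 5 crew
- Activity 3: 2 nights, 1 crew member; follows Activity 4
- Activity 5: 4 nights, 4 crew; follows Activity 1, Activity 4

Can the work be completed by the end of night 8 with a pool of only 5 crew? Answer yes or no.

no

The minimum achievable peak is 6; 5 < 6, so no feasible schedule stays within the cap.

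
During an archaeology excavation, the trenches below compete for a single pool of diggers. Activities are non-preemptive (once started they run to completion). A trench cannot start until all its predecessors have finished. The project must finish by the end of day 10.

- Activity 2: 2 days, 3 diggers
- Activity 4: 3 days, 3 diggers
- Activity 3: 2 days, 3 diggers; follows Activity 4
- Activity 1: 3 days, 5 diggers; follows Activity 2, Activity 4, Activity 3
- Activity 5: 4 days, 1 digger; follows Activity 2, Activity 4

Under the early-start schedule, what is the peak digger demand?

Early-start schedule: Activity 2@1, Activity 4@1, Activity 3@4, Activity 1@6, Activity 5@4.
Load per day: day 1: 6, day 2: 6, day 3: 3, day 4: 4, day 5: 4, day 6: 6, day 7: 6, day 8: 5, day 9: 0, day 10: 0.
Peak is 6.

6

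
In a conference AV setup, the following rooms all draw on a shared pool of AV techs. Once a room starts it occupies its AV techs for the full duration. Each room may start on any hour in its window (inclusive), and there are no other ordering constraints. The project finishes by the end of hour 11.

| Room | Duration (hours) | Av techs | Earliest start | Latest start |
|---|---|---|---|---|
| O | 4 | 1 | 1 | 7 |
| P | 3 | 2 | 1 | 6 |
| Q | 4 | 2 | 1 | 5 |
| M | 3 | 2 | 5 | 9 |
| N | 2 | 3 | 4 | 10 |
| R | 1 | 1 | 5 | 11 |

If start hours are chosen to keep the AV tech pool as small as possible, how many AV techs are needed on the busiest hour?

Early-start (O@1, P@1, Q@1, M@5, N@4, R@5) gives peak 6: h1:5  h2:5  h3:5  h4:6  h5:6  h6:2  h7:2  h8:0  h9:0  h10:0  h11:0.
Shift Q→4, N→8, R→8.
Schedule O@1, P@1, Q@4, M@5, N@8, R@8: h1:3  h2:3  h3:3  h4:3  h5:4  h6:4  h7:4  h8:4  h9:3  h10:0  h11:0 — peak 4.

4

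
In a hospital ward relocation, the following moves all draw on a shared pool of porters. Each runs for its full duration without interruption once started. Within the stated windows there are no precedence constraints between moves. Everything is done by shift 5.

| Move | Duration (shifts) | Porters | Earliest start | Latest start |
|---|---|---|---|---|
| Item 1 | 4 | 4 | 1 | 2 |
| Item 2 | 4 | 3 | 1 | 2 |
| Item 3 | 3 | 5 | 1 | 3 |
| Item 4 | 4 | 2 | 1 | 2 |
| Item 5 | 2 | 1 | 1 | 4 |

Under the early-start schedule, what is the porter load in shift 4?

9

At early start, shift 4 has: Item 1, Item 2, Item 4.
Demand: 4 + 3 + 2 = 9.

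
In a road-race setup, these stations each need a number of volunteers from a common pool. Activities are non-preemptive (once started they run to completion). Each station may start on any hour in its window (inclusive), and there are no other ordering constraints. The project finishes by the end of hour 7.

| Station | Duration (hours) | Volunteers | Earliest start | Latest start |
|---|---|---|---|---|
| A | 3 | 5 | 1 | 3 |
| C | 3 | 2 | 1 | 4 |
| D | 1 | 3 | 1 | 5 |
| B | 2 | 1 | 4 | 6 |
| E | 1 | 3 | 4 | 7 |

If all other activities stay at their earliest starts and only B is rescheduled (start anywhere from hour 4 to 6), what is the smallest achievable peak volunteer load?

10

B@4: h1:10  h2:7  h3:7  h4:4  h5:1  h6:0  h7:0 → peak 10
B@5: h1:10  h2:7  h3:7  h4:3  h5:1  h6:1  h7:0 → peak 10
B@6: h1:10  h2:7  h3:7  h4:3  h5:0  h6:1  h7:1 → peak 10
Best is B@4, peak 10.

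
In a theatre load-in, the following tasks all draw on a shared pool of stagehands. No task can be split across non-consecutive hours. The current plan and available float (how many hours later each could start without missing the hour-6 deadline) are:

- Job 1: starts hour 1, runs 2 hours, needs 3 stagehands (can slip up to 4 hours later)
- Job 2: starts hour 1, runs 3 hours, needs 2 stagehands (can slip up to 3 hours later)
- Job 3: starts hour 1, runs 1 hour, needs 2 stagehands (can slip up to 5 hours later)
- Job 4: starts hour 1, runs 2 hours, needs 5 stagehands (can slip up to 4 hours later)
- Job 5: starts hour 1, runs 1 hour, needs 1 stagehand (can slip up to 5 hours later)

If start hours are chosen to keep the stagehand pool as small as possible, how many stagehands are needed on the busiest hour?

Early-start (Job 1@1, Job 2@1, Job 3@1, Job 4@1, Job 5@1) gives peak 13: h1:13  h2:10  h3:2  h4:0  h5:0  h6:0.
Shift Job 3→3, Job 4→4, Job 5→3.
Schedule Job 1@1, Job 2@1, Job 3@3, Job 4@4, Job 5@3: h1:5  h2:5  h3:5  h4:5  h5:5  h6:0 — peak 5.
Total stagehand-hours = 25 over 6 hours ⇒ peak ≥ ⌈25/6⌉ = 5, so 5 is optimal.

5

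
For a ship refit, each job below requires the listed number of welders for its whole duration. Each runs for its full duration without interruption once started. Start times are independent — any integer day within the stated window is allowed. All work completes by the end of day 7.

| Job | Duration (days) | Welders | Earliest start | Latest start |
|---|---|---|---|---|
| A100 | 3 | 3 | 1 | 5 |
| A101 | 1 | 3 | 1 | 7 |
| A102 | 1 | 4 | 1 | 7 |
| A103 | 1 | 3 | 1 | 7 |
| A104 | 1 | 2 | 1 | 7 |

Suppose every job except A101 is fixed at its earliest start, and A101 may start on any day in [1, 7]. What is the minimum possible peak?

12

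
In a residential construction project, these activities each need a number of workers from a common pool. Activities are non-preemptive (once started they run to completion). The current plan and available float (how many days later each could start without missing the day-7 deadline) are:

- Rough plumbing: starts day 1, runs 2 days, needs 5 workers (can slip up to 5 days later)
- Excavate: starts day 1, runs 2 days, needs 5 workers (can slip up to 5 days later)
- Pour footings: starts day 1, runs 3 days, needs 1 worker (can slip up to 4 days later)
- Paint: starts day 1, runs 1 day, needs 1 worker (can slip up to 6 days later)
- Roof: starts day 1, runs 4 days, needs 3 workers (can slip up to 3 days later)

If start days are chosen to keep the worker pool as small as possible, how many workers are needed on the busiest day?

Early-start (Rough plumbing@1, Excavate@1, Pour footings@1, Paint@1, Roof@1) gives peak 15: d1:15  d2:14  d3:4  d4:3  d5:0  d6:0  d7:0.
Shift Excavate→3, Roof→4.
Schedule Rough plumbing@1, Excavate@3, Pour footings@1, Paint@1, Roof@4: d1:7  d2:6  d3:6  d4:8  d5:3  d6:3  d7:3 — peak 8.

8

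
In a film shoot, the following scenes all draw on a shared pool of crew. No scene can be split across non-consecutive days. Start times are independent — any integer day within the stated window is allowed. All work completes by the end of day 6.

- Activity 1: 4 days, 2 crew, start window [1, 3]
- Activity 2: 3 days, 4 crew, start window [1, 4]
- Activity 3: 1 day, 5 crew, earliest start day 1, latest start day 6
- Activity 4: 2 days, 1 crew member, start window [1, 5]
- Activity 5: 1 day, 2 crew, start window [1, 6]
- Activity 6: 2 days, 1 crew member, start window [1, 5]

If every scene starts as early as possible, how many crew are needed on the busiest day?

15

Early-start schedule: Activity 1@1, Activity 2@1, Activity 3@1, Activity 4@1, Activity 5@1, Activity 6@1.
Load per day: day 1: 15, day 2: 8, day 3: 6, day 4: 2, day 5: 0, day 6: 0.
Peak is 15.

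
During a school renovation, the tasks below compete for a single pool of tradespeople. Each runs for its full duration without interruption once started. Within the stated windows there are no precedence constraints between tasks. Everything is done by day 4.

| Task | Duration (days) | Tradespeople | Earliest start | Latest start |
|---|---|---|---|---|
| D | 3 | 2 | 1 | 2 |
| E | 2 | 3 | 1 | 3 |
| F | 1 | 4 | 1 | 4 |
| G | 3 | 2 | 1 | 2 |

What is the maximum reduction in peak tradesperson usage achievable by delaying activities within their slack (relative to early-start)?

4

Early-start peak: d1:11  d2:7  d3:4  d4:0 ⇒ 11.
Leveled (D@1, E@1, F@4, G@1): d1:7  d2:7  d3:4  d4:4 ⇒ 7.
Reduction 11 − 7 = 4.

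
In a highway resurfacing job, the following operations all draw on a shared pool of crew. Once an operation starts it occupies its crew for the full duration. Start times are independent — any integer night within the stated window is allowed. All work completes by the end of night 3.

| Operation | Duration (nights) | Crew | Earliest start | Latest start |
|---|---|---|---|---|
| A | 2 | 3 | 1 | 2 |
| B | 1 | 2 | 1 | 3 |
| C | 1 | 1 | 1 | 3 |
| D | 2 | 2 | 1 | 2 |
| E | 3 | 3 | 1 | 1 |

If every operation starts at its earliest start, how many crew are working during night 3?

At early start, night 3 has: E.
Demand: 3 = 3.

3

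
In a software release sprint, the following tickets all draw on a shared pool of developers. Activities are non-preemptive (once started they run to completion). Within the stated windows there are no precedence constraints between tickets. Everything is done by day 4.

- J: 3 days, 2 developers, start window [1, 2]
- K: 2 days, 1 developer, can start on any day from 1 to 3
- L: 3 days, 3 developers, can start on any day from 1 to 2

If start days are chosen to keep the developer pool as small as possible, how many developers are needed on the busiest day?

6

Schedule J@1, K@1, L@1: d1:6  d2:6  d3:5  d4:0 — peak 6.
No arrangement of the 12 feasible schedules does better.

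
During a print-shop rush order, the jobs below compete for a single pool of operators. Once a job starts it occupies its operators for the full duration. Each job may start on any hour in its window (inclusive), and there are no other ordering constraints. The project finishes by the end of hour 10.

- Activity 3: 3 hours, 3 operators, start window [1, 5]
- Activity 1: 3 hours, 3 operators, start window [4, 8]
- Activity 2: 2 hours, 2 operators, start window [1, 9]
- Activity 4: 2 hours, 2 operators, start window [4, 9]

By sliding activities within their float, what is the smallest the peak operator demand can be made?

3

Early-start (Activity 3@1, Activity 1@4, Activity 2@1, Activity 4@4) gives peak 5: h1:5  h2:5  h3:3  h4:5  h5:5  h6:3  h7:0  h8:0  h9:0  h10:0.
Shift Activity 2→7, Activity 4→9.
Schedule Activity 3@1, Activity 1@4, Activity 2@7, Activity 4@9: h1:3  h2:3  h3:3  h4:3  h5:3  h6:3  h7:2  h8:2  h9:2  h10:2 — peak 3.
Total operator-hours = 26 over 10 hours ⇒ peak ≥ ⌈26/10⌉ = 3, so 3 is optimal.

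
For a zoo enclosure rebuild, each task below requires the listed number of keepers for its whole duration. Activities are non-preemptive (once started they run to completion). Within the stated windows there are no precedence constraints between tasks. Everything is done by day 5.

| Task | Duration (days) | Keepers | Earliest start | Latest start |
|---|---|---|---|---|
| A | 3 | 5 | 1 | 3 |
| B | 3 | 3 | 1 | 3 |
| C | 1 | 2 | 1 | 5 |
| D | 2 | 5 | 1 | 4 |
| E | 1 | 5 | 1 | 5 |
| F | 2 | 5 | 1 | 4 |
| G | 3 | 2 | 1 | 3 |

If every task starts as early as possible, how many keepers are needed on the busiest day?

Early-start schedule: A@1, B@1, C@1, D@1, E@1, F@1, G@1.
Load per day: day 1: 27, day 2: 20, day 3: 10, day 4: 0, day 5: 0.
Peak is 27.

27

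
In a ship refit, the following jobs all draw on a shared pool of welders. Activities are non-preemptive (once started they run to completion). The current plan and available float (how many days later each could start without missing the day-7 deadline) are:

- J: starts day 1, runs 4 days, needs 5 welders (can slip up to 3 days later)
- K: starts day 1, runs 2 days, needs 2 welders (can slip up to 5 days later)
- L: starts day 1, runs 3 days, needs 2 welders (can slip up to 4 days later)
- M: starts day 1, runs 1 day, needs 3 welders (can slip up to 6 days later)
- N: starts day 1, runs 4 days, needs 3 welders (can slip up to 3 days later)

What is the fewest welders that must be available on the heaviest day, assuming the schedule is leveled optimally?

Early-start (J@1, K@1, L@1, M@1, N@1) gives peak 15: d1:15  d2:12  d3:10  d4:8  d5:0  d6:0  d7:0.
Shift L→5, M→3, N→4.
Schedule J@1, K@1, L@5, M@3, N@4: d1:7  d2:7  d3:8  d4:8  d5:5  d6:5  d7:5 — peak 8.

8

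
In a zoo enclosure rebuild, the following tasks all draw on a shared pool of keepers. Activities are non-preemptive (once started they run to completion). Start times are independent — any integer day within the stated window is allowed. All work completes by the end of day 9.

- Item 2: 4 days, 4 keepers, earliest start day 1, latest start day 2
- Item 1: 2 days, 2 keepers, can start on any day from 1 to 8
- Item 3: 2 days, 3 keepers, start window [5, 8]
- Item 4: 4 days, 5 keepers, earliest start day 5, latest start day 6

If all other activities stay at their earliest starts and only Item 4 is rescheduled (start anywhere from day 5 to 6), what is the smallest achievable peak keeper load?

8

Item 4@5: d1:6  d2:6  d3:4  d4:4  d5:8  d6:8  d7:5  d8:5  d9:0 → peak 8
Item 4@6: d1:6  d2:6  d3:4  d4:4  d5:3  d6:8  d7:5  d8:5  d9:5 → peak 8
Best is Item 4@5, peak 8.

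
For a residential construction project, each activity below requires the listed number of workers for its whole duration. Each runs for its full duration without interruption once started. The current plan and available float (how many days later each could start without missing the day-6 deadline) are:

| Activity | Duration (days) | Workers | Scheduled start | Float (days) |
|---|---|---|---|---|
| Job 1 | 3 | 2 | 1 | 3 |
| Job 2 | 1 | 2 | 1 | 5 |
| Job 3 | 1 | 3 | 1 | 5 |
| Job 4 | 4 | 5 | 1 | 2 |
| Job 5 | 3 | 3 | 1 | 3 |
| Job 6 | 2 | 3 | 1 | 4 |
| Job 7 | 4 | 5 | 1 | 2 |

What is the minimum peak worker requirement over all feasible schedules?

Early-start (Job 1@1, Job 2@1, Job 3@1, Job 4@1, Job 5@1, Job 6@1, Job 7@1) gives peak 23: d1:23  d2:18  d3:15  d4:10  d5:0  d6:0.
Shift Job 5→4, Job 6→5, Job 7→2.
Schedule Job 1@1, Job 2@1, Job 3@1, Job 4@1, Job 5@4, Job 6@5, Job 7@2: d1:12  d2:12  d3:12  d4:13  d5:11  d6:6 — peak 13.

13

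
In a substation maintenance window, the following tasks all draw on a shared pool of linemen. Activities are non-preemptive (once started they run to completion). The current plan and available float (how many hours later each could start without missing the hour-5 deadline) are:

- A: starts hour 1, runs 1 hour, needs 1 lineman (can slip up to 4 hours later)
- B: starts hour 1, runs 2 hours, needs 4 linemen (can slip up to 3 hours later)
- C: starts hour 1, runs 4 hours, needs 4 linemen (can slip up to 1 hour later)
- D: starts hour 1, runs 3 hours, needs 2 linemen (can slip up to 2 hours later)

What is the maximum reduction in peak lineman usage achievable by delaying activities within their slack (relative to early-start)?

3

Early-start peak: h1:11  h2:10  h3:6  h4:4  h5:0 ⇒ 11.
Leveled (A@1, B@1, C@2, D@3): h1:5  h2:8  h3:6  h4:6  h5:6 ⇒ 8.
Reduction 11 − 8 = 3.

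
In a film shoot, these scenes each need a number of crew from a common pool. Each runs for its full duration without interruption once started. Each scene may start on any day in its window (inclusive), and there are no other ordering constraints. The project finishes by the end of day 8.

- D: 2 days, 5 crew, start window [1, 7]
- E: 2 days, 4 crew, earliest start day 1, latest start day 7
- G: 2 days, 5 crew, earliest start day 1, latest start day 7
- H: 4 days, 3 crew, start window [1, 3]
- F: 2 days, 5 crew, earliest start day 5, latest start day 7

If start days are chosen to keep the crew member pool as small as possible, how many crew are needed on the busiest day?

8

Early-start (D@1, E@1, G@1, H@1, F@5) gives peak 17: d1:17  d2:17  d3:3  d4:3  d5:5  d6:5  d7:0  d8:0.
Shift E→3, G→5, F→7.
Schedule D@1, E@3, G@5, H@1, F@7: d1:8  d2:8  d3:7  d4:7  d5:5  d6:5  d7:5  d8:5 — peak 8.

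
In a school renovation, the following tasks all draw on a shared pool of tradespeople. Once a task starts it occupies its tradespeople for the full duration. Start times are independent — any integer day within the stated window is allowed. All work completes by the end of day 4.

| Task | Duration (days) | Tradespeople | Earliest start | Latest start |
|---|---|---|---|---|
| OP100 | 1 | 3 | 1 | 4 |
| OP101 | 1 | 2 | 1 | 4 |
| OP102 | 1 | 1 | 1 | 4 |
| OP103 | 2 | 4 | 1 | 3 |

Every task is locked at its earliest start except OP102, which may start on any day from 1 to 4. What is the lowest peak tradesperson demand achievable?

9

OP102@1: d1:10  d2:4  d3:0  d4:0 → peak 10
OP102@2: d1:9  d2:5  d3:0  d4:0 → peak 9
OP102@3: d1:9  d2:4  d3:1  d4:0 → peak 9
OP102@4: d1:9  d2:4  d3:0  d4:1 → peak 9
Best is OP102@2, peak 9.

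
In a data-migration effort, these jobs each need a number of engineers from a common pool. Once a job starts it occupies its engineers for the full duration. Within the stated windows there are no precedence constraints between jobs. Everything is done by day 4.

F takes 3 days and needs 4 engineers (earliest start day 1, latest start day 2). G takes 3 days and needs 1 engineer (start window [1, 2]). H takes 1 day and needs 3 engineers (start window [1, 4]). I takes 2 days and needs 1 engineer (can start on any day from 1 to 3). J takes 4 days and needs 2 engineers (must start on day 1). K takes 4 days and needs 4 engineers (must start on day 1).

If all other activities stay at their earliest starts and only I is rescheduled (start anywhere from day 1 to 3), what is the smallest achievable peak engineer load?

I@1: d1:15  d2:12  d3:11  d4:6 → peak 15
I@2: d1:14  d2:12  d3:12  d4:6 → peak 14
I@3: d1:14  d2:11  d3:12  d4:7 → peak 14
Best is I@2, peak 14.

14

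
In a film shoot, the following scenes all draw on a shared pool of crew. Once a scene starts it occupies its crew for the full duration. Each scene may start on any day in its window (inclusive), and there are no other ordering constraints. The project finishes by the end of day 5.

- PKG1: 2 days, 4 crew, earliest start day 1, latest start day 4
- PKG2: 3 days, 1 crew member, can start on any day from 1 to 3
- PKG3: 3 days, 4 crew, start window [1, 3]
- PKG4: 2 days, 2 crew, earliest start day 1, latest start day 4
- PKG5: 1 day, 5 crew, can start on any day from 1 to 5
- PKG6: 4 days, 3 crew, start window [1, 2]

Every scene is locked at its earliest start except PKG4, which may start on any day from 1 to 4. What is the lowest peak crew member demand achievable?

PKG4@1: d1:19  d2:14  d3:8  d4:3  d5:0 → peak 19
PKG4@2: d1:17  d2:14  d3:10  d4:3  d5:0 → peak 17
PKG4@3: d1:17  d2:12  d3:10  d4:5  d5:0 → peak 17
PKG4@4: d1:17  d2:12  d3:8  d4:5  d5:2 → peak 17
Best is PKG4@2, peak 17.

17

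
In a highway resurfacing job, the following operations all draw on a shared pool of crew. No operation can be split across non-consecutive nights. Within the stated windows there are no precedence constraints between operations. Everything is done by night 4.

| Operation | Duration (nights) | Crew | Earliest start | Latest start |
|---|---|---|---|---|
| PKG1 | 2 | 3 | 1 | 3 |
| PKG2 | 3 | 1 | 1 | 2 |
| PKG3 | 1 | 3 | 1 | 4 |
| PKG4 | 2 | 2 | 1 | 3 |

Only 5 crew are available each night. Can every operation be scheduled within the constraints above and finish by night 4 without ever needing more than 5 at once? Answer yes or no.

Schedule PKG1@1, PKG2@1, PKG3@4, PKG4@3: n1:4  n2:4  n3:3  n4:5 — peak 5 ≤ 5.

yes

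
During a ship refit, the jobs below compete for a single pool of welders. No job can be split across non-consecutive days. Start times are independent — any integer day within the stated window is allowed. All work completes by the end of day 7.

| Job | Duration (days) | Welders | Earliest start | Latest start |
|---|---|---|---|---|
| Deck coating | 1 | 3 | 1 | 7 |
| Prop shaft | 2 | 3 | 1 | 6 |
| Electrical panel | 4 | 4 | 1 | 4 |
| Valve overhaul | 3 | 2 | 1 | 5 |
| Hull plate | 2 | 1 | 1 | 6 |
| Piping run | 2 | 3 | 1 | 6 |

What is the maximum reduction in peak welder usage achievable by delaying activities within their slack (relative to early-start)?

10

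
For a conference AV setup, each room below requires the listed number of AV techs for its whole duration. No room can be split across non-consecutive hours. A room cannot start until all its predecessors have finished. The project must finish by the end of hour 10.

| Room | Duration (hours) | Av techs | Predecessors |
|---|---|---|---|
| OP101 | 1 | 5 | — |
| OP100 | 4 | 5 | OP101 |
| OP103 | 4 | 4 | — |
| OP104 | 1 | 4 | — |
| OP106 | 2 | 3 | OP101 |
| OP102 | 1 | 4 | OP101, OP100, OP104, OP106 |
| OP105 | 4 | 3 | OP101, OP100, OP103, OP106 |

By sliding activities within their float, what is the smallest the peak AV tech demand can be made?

Early-start (OP101@1, OP100@2, OP103@1, OP104@1, OP106@2, OP102@6, OP105@6) gives peak 13: h1:13  h2:12  h3:12  h4:9  h5:5  h6:7  h7:3  h8:3  h9:3  h10:0.
Shift OP104→6, OP106→5, OP102→7, OP105→7.
Schedule OP101@1, OP100@2, OP103@1, OP104@6, OP106@5, OP102@7, OP105@7: h1:9  h2:9  h3:9  h4:9  h5:8  h6:7  h7:7  h8:3  h9:3  h10:3 — peak 9.

9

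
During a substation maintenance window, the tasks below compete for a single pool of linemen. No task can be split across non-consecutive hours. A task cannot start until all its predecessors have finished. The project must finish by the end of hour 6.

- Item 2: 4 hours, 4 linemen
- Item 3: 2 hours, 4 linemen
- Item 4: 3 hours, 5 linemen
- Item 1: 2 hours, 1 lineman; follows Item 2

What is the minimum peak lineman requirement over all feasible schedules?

9

Early-start (Item 2@1, Item 3@1, Item 4@1, Item 1@5) gives peak 13: h1:13  h2:13  h3:9  h4:4  h5:1  h6:1.
Shift Item 4→3.
Schedule Item 2@1, Item 3@1, Item 4@3, Item 1@5: h1:8  h2:8  h3:9  h4:9  h5:6  h6:1 — peak 9.
No arrangement of the 20 feasible schedules does better.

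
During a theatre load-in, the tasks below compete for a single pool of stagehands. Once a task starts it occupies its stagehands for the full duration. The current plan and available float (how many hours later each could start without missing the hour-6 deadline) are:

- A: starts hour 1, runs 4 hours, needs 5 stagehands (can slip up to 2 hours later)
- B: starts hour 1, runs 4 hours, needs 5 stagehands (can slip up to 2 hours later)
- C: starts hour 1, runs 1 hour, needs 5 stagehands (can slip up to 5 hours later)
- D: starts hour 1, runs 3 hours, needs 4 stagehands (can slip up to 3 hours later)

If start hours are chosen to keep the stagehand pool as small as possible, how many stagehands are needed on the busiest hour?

14

Early-start (A@1, B@1, C@1, D@1) gives peak 19: h1:19  h2:14  h3:14  h4:10  h5:0  h6:0.
Shift C→5.
Schedule A@1, B@1, C@5, D@1: h1:14  h2:14  h3:14  h4:10  h5:5  h6:0 — peak 14.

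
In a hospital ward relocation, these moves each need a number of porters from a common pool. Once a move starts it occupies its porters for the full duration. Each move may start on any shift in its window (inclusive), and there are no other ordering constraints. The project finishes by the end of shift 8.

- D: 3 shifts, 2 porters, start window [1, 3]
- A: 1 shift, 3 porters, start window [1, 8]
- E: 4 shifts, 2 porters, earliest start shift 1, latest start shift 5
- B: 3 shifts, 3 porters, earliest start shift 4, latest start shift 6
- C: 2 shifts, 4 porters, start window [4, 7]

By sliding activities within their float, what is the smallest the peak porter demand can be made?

Early-start (D@1, A@1, E@1, B@4, C@4) gives peak 9: s1:7  s2:4  s3:4  s4:9  s5:7  s6:3  s7:0  s8:0.
Shift E→2, C→7.
Schedule D@1, A@1, E@2, B@4, C@7: s1:5  s2:4  s3:4  s4:5  s5:5  s6:3  s7:4  s8:4 — peak 5.
Total porter-shifts = 34 over 8 shifts ⇒ peak ≥ ⌈34/8⌉ = 5, so 5 is optimal.

5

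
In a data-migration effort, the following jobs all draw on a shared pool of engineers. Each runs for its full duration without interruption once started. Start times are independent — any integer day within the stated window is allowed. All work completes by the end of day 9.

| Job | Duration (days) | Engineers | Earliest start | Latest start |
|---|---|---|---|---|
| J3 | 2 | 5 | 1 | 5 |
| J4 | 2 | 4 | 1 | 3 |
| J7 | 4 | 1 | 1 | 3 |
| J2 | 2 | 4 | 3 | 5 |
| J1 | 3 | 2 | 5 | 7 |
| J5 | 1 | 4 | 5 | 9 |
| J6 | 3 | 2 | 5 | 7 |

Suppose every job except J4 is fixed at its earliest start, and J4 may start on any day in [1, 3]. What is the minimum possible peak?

9

J4@1: d1:10  d2:10  d3:5  d4:5  d5:8  d6:4  d7:4  d8:0  d9:0 → peak 10
J4@2: d1:6  d2:10  d3:9  d4:5  d5:8  d6:4  d7:4  d8:0  d9:0 → peak 10
J4@3: d1:6  d2:6  d3:9  d4:9  d5:8  d6:4  d7:4  d8:0  d9:0 → peak 9
Best is J4@3, peak 9.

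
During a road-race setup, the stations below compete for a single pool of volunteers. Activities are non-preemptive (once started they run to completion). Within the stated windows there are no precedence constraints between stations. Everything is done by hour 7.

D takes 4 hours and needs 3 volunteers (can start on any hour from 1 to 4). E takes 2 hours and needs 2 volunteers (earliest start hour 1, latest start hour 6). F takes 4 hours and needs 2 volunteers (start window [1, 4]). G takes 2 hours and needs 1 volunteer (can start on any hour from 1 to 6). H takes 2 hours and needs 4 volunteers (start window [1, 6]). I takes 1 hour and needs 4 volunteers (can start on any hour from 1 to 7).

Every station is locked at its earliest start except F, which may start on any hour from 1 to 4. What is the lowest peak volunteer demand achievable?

14

F@1: h1:16  h2:12  h3:5  h4:5  h5:0  h6:0  h7:0 → peak 16
F@2: h1:14  h2:12  h3:5  h4:5  h5:2  h6:0  h7:0 → peak 14
F@3: h1:14  h2:10  h3:5  h4:5  h5:2  h6:2  h7:0 → peak 14
F@4: h1:14  h2:10  h3:3  h4:5  h5:2  h6:2  h7:2 → peak 14
Best is F@2, peak 14.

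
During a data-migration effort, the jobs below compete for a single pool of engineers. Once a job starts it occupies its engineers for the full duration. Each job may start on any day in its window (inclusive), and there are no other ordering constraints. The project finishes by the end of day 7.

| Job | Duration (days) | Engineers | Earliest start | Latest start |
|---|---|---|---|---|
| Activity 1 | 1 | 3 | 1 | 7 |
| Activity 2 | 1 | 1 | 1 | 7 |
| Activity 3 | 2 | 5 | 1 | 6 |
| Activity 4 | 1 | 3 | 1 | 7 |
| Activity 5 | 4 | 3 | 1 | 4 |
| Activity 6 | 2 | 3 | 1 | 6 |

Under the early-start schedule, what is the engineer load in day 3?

3

At early start, day 3 has: Activity 5.
Demand: 3 = 3.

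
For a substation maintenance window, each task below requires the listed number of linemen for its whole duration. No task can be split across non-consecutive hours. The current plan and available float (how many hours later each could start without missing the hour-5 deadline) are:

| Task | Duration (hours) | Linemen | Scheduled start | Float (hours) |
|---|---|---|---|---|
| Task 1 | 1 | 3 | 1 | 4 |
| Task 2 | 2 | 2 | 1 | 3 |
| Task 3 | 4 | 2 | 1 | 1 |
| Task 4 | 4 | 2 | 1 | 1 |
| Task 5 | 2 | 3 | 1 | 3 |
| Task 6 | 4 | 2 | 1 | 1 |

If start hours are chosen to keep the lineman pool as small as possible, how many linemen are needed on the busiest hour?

9

Early-start (Task 1@1, Task 2@1, Task 3@1, Task 4@1, Task 5@1, Task 6@1) gives peak 14: h1:14  h2:11  h3:6  h4:6  h5:0.
Shift Task 5→3, Task 6→2.
Schedule Task 1@1, Task 2@1, Task 3@1, Task 4@1, Task 5@3, Task 6@2: h1:9  h2:8  h3:9  h4:9  h5:2 — peak 9.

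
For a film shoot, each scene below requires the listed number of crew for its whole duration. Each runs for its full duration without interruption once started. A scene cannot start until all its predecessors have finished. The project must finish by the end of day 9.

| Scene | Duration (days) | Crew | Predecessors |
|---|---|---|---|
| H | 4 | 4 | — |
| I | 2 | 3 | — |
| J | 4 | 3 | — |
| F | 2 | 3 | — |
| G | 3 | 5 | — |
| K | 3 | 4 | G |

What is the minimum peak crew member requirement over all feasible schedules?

8

Early-start (H@1, I@1, J@1, F@1, G@1, K@4) gives peak 18: d1:18  d2:18  d3:12  d4:11  d5:4  d6:4  d7:0  d8:0  d9:0.
Shift H→4, J→3, F→8, K→7.
Schedule H@4, I@1, J@3, F@8, G@1, K@7: d1:8  d2:8  d3:8  d4:7  d5:7  d6:7  d7:8  d8:7  d9:7 — peak 8.
Total crew member-days = 67 over 9 days ⇒ peak ≥ ⌈67/9⌉ = 8, so 8 is optimal.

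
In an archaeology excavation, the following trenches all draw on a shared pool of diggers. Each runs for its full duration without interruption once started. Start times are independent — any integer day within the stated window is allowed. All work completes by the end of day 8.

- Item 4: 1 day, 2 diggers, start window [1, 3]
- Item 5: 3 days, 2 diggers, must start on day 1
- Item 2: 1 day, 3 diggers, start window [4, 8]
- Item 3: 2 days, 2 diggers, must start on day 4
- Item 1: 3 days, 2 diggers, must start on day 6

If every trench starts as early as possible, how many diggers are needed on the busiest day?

5

Early-start schedule: Item 4@1, Item 5@1, Item 2@4, Item 3@4, Item 1@6.
Load per day: day 1: 4, day 2: 2, day 3: 2, day 4: 5, day 5: 2, day 6: 2, day 7: 2, day 8: 2.
Peak is 5.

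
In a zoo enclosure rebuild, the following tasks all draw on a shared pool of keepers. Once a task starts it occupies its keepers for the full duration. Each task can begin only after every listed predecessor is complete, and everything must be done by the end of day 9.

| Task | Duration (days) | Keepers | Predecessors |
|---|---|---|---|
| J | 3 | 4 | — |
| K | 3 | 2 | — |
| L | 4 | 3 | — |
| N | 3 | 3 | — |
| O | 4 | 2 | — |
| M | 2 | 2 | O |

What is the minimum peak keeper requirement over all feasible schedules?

7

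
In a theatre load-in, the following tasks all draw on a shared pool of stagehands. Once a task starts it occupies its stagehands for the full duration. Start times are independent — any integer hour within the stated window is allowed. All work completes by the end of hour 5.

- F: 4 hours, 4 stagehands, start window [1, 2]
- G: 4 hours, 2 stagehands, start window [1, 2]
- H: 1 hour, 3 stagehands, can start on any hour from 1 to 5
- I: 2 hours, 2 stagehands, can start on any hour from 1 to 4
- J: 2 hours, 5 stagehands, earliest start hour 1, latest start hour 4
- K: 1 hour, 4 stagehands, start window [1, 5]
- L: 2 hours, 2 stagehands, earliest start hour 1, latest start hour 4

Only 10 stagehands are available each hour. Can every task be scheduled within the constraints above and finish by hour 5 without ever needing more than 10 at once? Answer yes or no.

no

The minimum achievable peak is 11; 10 < 11, so no feasible schedule stays within the cap.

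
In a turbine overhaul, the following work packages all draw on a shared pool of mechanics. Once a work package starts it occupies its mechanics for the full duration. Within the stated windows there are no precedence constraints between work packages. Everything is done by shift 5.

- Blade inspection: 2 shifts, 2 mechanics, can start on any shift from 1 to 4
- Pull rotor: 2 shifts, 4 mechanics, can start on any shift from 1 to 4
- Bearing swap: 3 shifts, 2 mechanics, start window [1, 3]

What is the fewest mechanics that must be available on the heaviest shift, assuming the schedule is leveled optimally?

4

Early-start (Blade inspection@1, Pull rotor@1, Bearing swap@1) gives peak 8: s1:8  s2:8  s3:2  s4:0  s5:0.
Shift Pull rotor→4.
Schedule Blade inspection@1, Pull rotor@4, Bearing swap@1: s1:4  s2:4  s3:2  s4:4  s5:4 — peak 4.
Total mechanic-shifts = 18 over 5 shifts ⇒ peak ≥ ⌈18/5⌉ = 4, so 4 is optimal.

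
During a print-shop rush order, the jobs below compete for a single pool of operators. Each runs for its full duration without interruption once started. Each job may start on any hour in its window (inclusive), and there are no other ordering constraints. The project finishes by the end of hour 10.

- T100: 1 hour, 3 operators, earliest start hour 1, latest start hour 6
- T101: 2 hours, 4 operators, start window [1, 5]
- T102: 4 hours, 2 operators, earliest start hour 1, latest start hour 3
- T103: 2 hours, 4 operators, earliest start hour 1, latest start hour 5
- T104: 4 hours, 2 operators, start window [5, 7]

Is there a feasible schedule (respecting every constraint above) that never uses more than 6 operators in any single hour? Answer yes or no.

yes

Schedule T100@1, T101@2, T102@1, T103@4, T104@5: h1:5  h2:6  h3:6  h4:6  h5:6  h6:2  h7:2  h8:2  h9:0  h10:0 — peak 6 ≤ 6.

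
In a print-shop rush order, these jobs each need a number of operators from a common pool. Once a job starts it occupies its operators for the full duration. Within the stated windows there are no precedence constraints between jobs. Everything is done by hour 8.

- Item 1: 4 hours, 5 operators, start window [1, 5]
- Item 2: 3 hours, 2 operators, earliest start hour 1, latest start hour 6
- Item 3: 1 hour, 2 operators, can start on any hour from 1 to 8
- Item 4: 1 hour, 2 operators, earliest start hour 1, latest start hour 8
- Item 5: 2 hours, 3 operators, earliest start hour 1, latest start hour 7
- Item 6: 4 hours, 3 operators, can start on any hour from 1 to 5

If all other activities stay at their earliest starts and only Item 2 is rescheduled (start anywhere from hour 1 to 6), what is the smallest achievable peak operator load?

Item 2@1: h1:17  h2:13  h3:10  h4:8  h5:0  h6:0  h7:0  h8:0 → peak 17
Item 2@2: h1:15  h2:13  h3:10  h4:10  h5:0  h6:0  h7:0  h8:0 → peak 15
Item 2@3: h1:15  h2:11  h3:10  h4:10  h5:2  h6:0  h7:0  h8:0 → peak 15
Item 2@4: h1:15  h2:11  h3:8  h4:10  h5:2  h6:2  h7:0  h8:0 → peak 15
Item 2@5: h1:15  h2:11  h3:8  h4:8  h5:2  h6:2  h7:2  h8:0 → peak 15
Item 2@6: h1:15  h2:11  h3:8  h4:8  h5:0  h6:2  h7:2  h8:2 → peak 15
Best is Item 2@2, peak 15.

15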